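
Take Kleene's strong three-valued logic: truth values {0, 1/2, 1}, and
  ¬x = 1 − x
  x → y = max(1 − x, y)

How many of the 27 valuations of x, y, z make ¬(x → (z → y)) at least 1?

value 1: 1 assignment (counts)
value 1/2: 7 assignments
value 0: 19 assignments
So 1 of the 27 assignments meets the threshold.

1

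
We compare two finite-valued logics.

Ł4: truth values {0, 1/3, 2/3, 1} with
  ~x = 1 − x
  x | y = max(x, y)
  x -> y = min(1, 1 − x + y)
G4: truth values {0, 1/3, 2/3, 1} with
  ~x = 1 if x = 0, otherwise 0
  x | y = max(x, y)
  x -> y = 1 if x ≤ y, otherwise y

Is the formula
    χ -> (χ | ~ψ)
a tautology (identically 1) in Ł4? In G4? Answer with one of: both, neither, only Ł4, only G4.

both

In Ł4: every assignment gives 1 — tautology.
In G4: every assignment gives 1 — tautology.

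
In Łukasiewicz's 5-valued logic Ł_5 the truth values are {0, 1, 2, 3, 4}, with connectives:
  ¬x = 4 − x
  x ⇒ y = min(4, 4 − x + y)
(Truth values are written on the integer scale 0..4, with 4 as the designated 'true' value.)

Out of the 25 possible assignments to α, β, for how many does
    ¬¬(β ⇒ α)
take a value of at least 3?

value 4: 15 assignments (counts)
value 3: 4 assignments (counts)
value 2: 3 assignments
value 1: 2 assignments
value 0: 1 assignment
So 19 of the 25 assignments meet the threshold.

19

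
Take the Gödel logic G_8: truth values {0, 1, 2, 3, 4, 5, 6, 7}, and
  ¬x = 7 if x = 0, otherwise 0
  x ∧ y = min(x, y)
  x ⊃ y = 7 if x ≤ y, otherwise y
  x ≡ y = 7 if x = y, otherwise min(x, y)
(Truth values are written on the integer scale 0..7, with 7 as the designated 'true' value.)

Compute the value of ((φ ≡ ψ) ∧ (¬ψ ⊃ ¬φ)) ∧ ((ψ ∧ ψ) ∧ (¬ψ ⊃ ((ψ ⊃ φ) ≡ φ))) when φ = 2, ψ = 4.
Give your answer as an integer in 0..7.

2

φ ≡ ψ = 2 ≡ 4 = 2
¬ψ = ¬4 = 0
¬φ = ¬2 = 0
¬ψ ⊃ ¬φ = 0 ⊃ 0 = 7
(φ ≡ ψ) ∧ (¬ψ ⊃ ¬φ) = 2 ∧ 7 = 2
ψ ∧ ψ = 4 ∧ 4 = 4
¬ψ = ¬4 = 0
ψ ⊃ φ = 4 ⊃ 2 = 2
(ψ ⊃ φ) ≡ φ = 2 ≡ 2 = 7
¬ψ ⊃ ((ψ ⊃ φ) ≡ φ) = 0 ⊃ 7 = 7
(ψ ∧ ψ) ∧ (¬ψ ⊃ ((ψ ⊃ φ) ≡ φ)) = 4 ∧ 7 = 4
((φ ≡ ψ) ∧ (¬ψ ⊃ ¬φ)) ∧ ((ψ ∧ ψ) ∧ (¬ψ ⊃ ((ψ ⊃ φ) ≡ φ))) = 2 ∧ 4 = 2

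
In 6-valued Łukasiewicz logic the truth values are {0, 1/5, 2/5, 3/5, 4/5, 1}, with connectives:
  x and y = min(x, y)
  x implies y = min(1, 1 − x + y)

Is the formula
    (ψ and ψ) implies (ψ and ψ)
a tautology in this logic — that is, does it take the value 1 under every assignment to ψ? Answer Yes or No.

ψ = 0 ↦ 1
ψ = 1/5 ↦ 1
ψ = 2/5 ↦ 1
ψ = 3/5 ↦ 1
ψ = 4/5 ↦ 1
ψ = 1 ↦ 1
Every assignment gives a value ≥ 1.

Yes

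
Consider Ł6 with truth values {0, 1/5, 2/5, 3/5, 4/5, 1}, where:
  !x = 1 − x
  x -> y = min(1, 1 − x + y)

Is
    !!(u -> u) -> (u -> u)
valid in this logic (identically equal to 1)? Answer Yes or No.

Yes

u = 0 ↦ 1
u = 1/5 ↦ 1
u = 2/5 ↦ 1
u = 3/5 ↦ 1
u = 4/5 ↦ 1
u = 1 ↦ 1
Every assignment gives a value ≥ 1.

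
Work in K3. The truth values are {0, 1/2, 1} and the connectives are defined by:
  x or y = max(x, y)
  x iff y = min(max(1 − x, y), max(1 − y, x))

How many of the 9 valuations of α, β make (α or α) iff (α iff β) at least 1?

α = 0, β = 0 ↦ 0  <
α = 0, β = 1/2 ↦ 1/2  <
α = 0, β = 1 ↦ 1  ≥
α = 1/2, β = 0 ↦ 1/2  <
α = 1/2, β = 1/2 ↦ 1/2  <
α = 1/2, β = 1 ↦ 1/2  <
α = 1, β = 0 ↦ 0  <
α = 1, β = 1/2 ↦ 1/2  <
α = 1, β = 1 ↦ 1  ≥
So 2 of the 9 assignments meet the threshold.

2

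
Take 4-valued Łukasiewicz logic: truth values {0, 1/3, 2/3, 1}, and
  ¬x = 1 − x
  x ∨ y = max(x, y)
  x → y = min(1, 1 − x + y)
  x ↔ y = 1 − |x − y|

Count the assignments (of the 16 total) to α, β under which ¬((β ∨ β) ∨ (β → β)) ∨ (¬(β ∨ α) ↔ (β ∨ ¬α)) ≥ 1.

6

α = 0, β = 0 ↦ 1  ≥
α = 0, β = 1/3 ↦ 2/3  <
α = 0, β = 2/3 ↦ 1/3  <
α = 0, β = 1 ↦ 0  <
α = 1/3, β = 0 ↦ 1  ≥
α = 1/3, β = 1/3 ↦ 1  ≥
α = 1/3, β = 2/3 ↦ 2/3  <
α = 1/3, β = 1 ↦ 0  <
α = 2/3, β = 0 ↦ 1  ≥
α = 2/3, β = 1/3 ↦ 1  ≥
α = 2/3, β = 2/3 ↦ 2/3  <
α = 2/3, β = 1 ↦ 0  <
α = 1, β = 0 ↦ 1  ≥
α = 1, β = 1/3 ↦ 2/3  <
α = 1, β = 2/3 ↦ 1/3  <
α = 1, β = 1 ↦ 0  <
So 6 of the 16 assignments meet the threshold.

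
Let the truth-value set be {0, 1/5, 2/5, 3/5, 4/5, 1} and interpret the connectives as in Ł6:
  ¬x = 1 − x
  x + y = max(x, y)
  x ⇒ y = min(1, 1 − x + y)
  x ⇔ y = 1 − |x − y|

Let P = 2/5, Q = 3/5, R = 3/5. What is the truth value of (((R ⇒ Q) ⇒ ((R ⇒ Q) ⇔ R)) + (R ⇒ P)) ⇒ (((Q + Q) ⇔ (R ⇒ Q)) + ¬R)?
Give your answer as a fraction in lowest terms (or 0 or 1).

R ⇒ Q = 3/5 ⇒ 3/5 = 1
R ⇒ Q = 3/5 ⇒ 3/5 = 1
(R ⇒ Q) ⇔ R = 1 ⇔ 3/5 = 3/5
(R ⇒ Q) ⇒ ((R ⇒ Q) ⇔ R) = 1 ⇒ 3/5 = 3/5
R ⇒ P = 3/5 ⇒ 2/5 = 4/5
((R ⇒ Q) ⇒ ((R ⇒ Q) ⇔ R)) + (R ⇒ P) = 3/5 + 4/5 = 4/5
Q + Q = 3/5 + 3/5 = 3/5
R ⇒ Q = 3/5 ⇒ 3/5 = 1
(Q + Q) ⇔ (R ⇒ Q) = 3/5 ⇔ 1 = 3/5
¬R = ¬3/5 = 2/5
((Q + Q) ⇔ (R ⇒ Q)) + ¬R = 3/5 + 2/5 = 3/5
(((R ⇒ Q) ⇒ ((R ⇒ Q) ⇔ R)) + (R ⇒ P)) ⇒ (((Q + Q) ⇔ (R ⇒ Q)) + ¬R) = 4/5 ⇒ 3/5 = 4/5

4/5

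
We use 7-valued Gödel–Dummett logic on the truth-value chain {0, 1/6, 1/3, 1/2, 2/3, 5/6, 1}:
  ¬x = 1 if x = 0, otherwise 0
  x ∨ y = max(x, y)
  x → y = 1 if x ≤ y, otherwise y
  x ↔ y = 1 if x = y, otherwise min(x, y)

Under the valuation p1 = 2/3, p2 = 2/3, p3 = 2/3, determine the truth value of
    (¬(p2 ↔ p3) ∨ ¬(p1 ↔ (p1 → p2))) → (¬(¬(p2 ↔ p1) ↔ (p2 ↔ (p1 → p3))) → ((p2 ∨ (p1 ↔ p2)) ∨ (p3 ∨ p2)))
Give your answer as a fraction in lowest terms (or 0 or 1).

1

p2 ↔ p3 = 2/3 ↔ 2/3 = 1
¬(p2 ↔ p3) = ¬1 = 0
p1 → p2 = 2/3 → 2/3 = 1
p1 ↔ (p1 → p2) = 2/3 ↔ 1 = 2/3
¬(p1 ↔ (p1 → p2)) = ¬2/3 = 0
¬(p2 ↔ p3) ∨ ¬(p1 ↔ (p1 → p2)) = 0 ∨ 0 = 0
p2 ↔ p1 = 2/3 ↔ 2/3 = 1
¬(p2 ↔ p1) = ¬1 = 0
p1 → p3 = 2/3 → 2/3 = 1
p2 ↔ (p1 → p3) = 2/3 ↔ 1 = 2/3
¬(p2 ↔ p1) ↔ (p2 ↔ (p1 → p3)) = 0 ↔ 2/3 = 0
¬(¬(p2 ↔ p1) ↔ (p2 ↔ (p1 → p3))) = ¬0 = 1
p1 ↔ p2 = 2/3 ↔ 2/3 = 1
p2 ∨ (p1 ↔ p2) = 2/3 ∨ 1 = 1
p3 ∨ p2 = 2/3 ∨ 2/3 = 2/3
(p2 ∨ (p1 ↔ p2)) ∨ (p3 ∨ p2) = 1 ∨ 2/3 = 1
¬(¬(p2 ↔ p1) ↔ (p2 ↔ (p1 → p3))) → ((p2 ∨ (p1 ↔ p2)) ∨ (p3 ∨ p2)) = 1 → 1 = 1
(¬(p2 ↔ p3) ∨ ¬(p1 ↔ (p1 → p2))) → (¬(¬(p2 ↔ p1) ↔ (p2 ↔ (p1 → p3))) → ((p2 ∨ (p1 ↔ p2)) ∨ (p3 ∨ p2))) = 0 → 1 = 1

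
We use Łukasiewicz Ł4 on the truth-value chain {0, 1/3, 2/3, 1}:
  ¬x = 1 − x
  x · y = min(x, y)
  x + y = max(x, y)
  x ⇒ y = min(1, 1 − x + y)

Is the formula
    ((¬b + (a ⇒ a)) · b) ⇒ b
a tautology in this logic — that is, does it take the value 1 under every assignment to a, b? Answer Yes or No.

a = 0, b = 0 ↦ 1
a = 0, b = 1/3 ↦ 1
a = 0, b = 2/3 ↦ 1
a = 0, b = 1 ↦ 1
a = 1/3, b = 0 ↦ 1
a = 1/3, b = 1/3 ↦ 1
a = 1/3, b = 2/3 ↦ 1
a = 1/3, b = 1 ↦ 1
a = 2/3, b = 0 ↦ 1
a = 2/3, b = 1/3 ↦ 1
a = 2/3, b = 2/3 ↦ 1
a = 2/3, b = 1 ↦ 1
a = 1, b = 0 ↦ 1
a = 1, b = 1/3 ↦ 1
a = 1, b = 2/3 ↦ 1
a = 1, b = 1 ↦ 1
Every assignment gives a value ≥ 1.

Yes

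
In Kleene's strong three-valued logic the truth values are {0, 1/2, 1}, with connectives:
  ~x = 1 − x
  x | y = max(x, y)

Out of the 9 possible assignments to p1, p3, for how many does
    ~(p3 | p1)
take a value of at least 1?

1

p1 = 0, p3 = 0 ↦ 1  ≥
p1 = 0, p3 = 1/2 ↦ 1/2  <
p1 = 0, p3 = 1 ↦ 0  <
p1 = 1/2, p3 = 0 ↦ 1/2  <
p1 = 1/2, p3 = 1/2 ↦ 1/2  <
p1 = 1/2, p3 = 1 ↦ 0  <
p1 = 1, p3 = 0 ↦ 0  <
p1 = 1, p3 = 1/2 ↦ 0  <
p1 = 1, p3 = 1 ↦ 0  <
So 1 of the 9 assignments meets the threshold.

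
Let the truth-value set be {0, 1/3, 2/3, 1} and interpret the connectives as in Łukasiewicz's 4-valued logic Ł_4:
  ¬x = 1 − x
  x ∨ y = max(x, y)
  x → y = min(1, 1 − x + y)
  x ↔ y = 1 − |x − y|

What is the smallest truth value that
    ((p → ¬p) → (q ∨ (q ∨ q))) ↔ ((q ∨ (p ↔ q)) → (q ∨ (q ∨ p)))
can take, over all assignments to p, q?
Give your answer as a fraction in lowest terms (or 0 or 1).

Take p = 1/3, q = 0:
¬p = ¬1/3 = 2/3
p → ¬p = 1/3 → 2/3 = 1
q ∨ q = 0 ∨ 0 = 0
q ∨ (q ∨ q) = 0 ∨ 0 = 0
(p → ¬p) → (q ∨ (q ∨ q)) = 1 → 0 = 0
p ↔ q = 1/3 ↔ 0 = 2/3
q ∨ (p ↔ q) = 0 ∨ 2/3 = 2/3
q ∨ p = 0 ∨ 1/3 = 1/3
q ∨ (q ∨ p) = 0 ∨ 1/3 = 1/3
(q ∨ (p ↔ q)) → (q ∨ (q ∨ p)) = 2/3 → 1/3 = 2/3
((p → ¬p) → (q ∨ (q ∨ q))) ↔ ((q ∨ (p ↔ q)) → (q ∨ (q ∨ p))) = 0 ↔ 2/3 = 1/3
No assignment yields a value below 1/3, so this is the minimum.

1/3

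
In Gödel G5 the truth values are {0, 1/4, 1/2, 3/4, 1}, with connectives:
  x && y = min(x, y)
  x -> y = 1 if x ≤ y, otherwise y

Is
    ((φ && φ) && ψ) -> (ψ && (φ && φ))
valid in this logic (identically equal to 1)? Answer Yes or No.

At φ = 1/4, ψ = 1, for instance:
φ && φ = 1/4 && 1/4 = 1/4
(φ && φ) && ψ = 1/4 && 1 = 1/4
ψ && (φ && φ) = 1 && 1/4 = 1/4
((φ && φ) && ψ) -> (ψ && (φ && φ)) = 1/4 -> 1/4 = 1
and checking the remaining 24 assignments likewise gives ≥ 1 in every case.

Yes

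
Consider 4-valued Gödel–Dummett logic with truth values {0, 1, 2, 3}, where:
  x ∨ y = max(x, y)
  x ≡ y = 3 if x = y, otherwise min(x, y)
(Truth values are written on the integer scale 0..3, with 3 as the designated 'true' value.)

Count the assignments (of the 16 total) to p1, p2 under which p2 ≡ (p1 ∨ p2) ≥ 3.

p1 = 0, p2 = 0 ↦ 3  ≥
p1 = 0, p2 = 1 ↦ 3  ≥
p1 = 0, p2 = 2 ↦ 3  ≥
p1 = 0, p2 = 3 ↦ 3  ≥
p1 = 1, p2 = 0 ↦ 0  <
p1 = 1, p2 = 1 ↦ 3  ≥
p1 = 1, p2 = 2 ↦ 3  ≥
p1 = 1, p2 = 3 ↦ 3  ≥
p1 = 2, p2 = 0 ↦ 0  <
p1 = 2, p2 = 1 ↦ 1  <
p1 = 2, p2 = 2 ↦ 3  ≥
p1 = 2, p2 = 3 ↦ 3  ≥
p1 = 3, p2 = 0 ↦ 0  <
p1 = 3, p2 = 1 ↦ 1  <
p1 = 3, p2 = 2 ↦ 2  <
p1 = 3, p2 = 3 ↦ 3  ≥
So 10 of the 16 assignments meet the threshold.

10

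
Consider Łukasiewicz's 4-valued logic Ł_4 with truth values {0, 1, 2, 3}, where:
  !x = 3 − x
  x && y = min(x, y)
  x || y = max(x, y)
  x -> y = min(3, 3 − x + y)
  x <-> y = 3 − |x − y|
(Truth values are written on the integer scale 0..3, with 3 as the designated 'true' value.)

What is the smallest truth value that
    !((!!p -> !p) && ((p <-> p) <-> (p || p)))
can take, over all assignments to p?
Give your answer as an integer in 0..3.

1

Take p = 2:
!p = !2 = 1
!!p = !1 = 2
!p = !2 = 1
!!p -> !p = 2 -> 1 = 2
p <-> p = 2 <-> 2 = 3
p || p = 2 || 2 = 2
(p <-> p) <-> (p || p) = 3 <-> 2 = 2
(!!p -> !p) && ((p <-> p) <-> (p || p)) = 2 && 2 = 2
!((!!p -> !p) && ((p <-> p) <-> (p || p))) = !2 = 1
No assignment yields a value below 1, so this is the minimum.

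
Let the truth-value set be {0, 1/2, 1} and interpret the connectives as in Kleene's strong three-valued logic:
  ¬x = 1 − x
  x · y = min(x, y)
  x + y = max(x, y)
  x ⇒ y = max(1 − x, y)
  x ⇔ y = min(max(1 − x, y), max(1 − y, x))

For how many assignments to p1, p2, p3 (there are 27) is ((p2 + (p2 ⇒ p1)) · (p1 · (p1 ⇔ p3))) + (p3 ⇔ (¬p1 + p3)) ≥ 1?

12

value 1: 12 assignments (counts)
value 1/2: 12 assignments
value 0: 3 assignments
So 12 of the 27 assignments meet the threshold.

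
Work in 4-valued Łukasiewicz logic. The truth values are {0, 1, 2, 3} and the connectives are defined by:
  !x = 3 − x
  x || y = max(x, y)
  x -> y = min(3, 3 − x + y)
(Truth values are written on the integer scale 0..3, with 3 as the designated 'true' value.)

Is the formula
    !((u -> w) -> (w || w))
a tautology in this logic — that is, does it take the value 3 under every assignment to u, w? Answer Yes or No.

Counterexample: take u = 0, w = 1.
u -> w = 0 -> 1 = 3
w || w = 1 || 1 = 1
(u -> w) -> (w || w) = 3 -> 1 = 1
!((u -> w) -> (w || w)) = !1 = 2
This gives 2 ≠ 3.

No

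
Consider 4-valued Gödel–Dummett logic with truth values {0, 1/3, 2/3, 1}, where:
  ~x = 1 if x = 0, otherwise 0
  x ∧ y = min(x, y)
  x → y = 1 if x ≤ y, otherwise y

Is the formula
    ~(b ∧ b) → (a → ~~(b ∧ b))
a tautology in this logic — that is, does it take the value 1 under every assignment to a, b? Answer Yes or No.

Counterexample: take a = 1/3, b = 0.
b ∧ b = 0 ∧ 0 = 0
~(b ∧ b) = ~0 = 1
b ∧ b = 0 ∧ 0 = 0
~(b ∧ b) = ~0 = 1
~~(b ∧ b) = ~1 = 0
a → ~~(b ∧ b) = 1/3 → 0 = 0
~(b ∧ b) → (a → ~~(b ∧ b)) = 1 → 0 = 0
This gives 0 ≠ 1.

No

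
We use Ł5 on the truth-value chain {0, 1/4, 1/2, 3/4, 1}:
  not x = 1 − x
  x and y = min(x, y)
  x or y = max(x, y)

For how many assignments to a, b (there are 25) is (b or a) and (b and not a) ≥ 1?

value 1: 1 assignment (counts)
value 3/4: 3 assignments
value 1/2: 5 assignments
value 1/4: 7 assignments
value 0: 9 assignments
So 1 of the 25 assignments meets the threshold.

1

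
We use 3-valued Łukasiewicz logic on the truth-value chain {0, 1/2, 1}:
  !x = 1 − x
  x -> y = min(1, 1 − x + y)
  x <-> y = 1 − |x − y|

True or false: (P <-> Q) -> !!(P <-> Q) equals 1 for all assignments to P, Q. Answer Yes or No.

Yes

P = 0, Q = 0 ↦ 1
P = 0, Q = 1/2 ↦ 1
P = 0, Q = 1 ↦ 1
P = 1/2, Q = 0 ↦ 1
P = 1/2, Q = 1/2 ↦ 1
P = 1/2, Q = 1 ↦ 1
P = 1, Q = 0 ↦ 1
P = 1, Q = 1/2 ↦ 1
P = 1, Q = 1 ↦ 1
Every assignment gives a value ≥ 1.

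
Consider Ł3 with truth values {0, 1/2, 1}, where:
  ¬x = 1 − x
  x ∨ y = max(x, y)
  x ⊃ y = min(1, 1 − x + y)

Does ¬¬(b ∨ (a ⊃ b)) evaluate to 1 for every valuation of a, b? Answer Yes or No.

No

Counterexample: take a = 1/2, b = 0.
a ⊃ b = 1/2 ⊃ 0 = 1/2
b ∨ (a ⊃ b) = 0 ∨ 1/2 = 1/2
¬(b ∨ (a ⊃ b)) = ¬1/2 = 1/2
¬¬(b ∨ (a ⊃ b)) = ¬1/2 = 1/2
This gives 1/2 ≠ 1.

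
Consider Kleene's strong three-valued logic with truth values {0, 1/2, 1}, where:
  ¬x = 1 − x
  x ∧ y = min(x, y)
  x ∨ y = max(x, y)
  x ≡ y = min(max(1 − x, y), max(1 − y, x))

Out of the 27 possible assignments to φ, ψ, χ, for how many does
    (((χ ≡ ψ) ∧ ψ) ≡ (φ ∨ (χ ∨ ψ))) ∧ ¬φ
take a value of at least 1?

value 1: 2 assignments (counts)
value 1/2: 12 assignments
value 0: 13 assignments
So 2 of the 27 assignments meet the threshold.

2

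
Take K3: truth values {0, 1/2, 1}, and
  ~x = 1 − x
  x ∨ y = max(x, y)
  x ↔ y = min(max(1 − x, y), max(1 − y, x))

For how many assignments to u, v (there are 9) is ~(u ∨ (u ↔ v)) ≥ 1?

u = 0, v = 0 ↦ 0  <
u = 0, v = 1/2 ↦ 1/2  <
u = 0, v = 1 ↦ 1  ≥
u = 1/2, v = 0 ↦ 1/2  <
u = 1/2, v = 1/2 ↦ 1/2  <
u = 1/2, v = 1 ↦ 1/2  <
u = 1, v = 0 ↦ 0  <
u = 1, v = 1/2 ↦ 0  <
u = 1, v = 1 ↦ 0  <
So 1 of the 9 assignments meets the threshold.

1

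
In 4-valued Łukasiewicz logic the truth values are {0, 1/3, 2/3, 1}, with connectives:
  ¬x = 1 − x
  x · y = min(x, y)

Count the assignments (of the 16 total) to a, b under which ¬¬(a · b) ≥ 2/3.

a = 0, b = 0 ↦ 0  <
a = 0, b = 1/3 ↦ 0  <
a = 0, b = 2/3 ↦ 0  <
a = 0, b = 1 ↦ 0  <
a = 1/3, b = 0 ↦ 0  <
a = 1/3, b = 1/3 ↦ 1/3  <
a = 1/3, b = 2/3 ↦ 1/3  <
a = 1/3, b = 1 ↦ 1/3  <
a = 2/3, b = 0 ↦ 0  <
a = 2/3, b = 1/3 ↦ 1/3  <
a = 2/3, b = 2/3 ↦ 2/3  ≥
a = 2/3, b = 1 ↦ 2/3  ≥
a = 1, b = 0 ↦ 0  <
a = 1, b = 1/3 ↦ 1/3  <
a = 1, b = 2/3 ↦ 2/3  ≥
a = 1, b = 1 ↦ 1  ≥
So 4 of the 16 assignments meet the threshold.

4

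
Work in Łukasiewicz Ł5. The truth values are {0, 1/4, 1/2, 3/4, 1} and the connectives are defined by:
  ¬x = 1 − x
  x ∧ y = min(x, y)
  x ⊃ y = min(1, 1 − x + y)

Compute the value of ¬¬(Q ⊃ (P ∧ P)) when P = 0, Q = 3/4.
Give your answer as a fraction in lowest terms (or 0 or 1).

1/4

P ∧ P = 0 ∧ 0 = 0
Q ⊃ (P ∧ P) = 3/4 ⊃ 0 = 1/4
¬(Q ⊃ (P ∧ P)) = ¬1/4 = 3/4
¬¬(Q ⊃ (P ∧ P)) = ¬3/4 = 1/4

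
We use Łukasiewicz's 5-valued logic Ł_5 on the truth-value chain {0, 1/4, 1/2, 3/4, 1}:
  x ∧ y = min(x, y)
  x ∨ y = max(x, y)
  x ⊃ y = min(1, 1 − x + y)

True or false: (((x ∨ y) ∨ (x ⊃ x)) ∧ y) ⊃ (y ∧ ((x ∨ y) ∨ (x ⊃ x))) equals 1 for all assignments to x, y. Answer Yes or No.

Yes

At x = 1/4, y = 0, for instance:
x ∨ y = 1/4 ∨ 0 = 1/4
x ⊃ x = 1/4 ⊃ 1/4 = 1
(x ∨ y) ∨ (x ⊃ x) = 1/4 ∨ 1 = 1
((x ∨ y) ∨ (x ⊃ x)) ∧ y = 1 ∧ 0 = 0
y ∧ ((x ∨ y) ∨ (x ⊃ x)) = 0 ∧ 1 = 0
(((x ∨ y) ∨ (x ⊃ x)) ∧ y) ⊃ (y ∧ ((x ∨ y) ∨ (x ⊃ x))) = 0 ⊃ 0 = 1
and checking the remaining 24 assignments likewise gives ≥ 1 in every case.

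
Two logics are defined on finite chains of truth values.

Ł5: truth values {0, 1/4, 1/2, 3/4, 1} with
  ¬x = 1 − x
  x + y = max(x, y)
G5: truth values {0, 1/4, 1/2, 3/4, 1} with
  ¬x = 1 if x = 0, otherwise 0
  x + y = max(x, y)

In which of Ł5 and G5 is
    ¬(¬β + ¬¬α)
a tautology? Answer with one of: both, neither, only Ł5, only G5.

neither

In Ł5: at α = 0, β = 0 the value is 0 — not a tautology.
In G5: at α = 0, β = 0 the value is 0 — not a tautology.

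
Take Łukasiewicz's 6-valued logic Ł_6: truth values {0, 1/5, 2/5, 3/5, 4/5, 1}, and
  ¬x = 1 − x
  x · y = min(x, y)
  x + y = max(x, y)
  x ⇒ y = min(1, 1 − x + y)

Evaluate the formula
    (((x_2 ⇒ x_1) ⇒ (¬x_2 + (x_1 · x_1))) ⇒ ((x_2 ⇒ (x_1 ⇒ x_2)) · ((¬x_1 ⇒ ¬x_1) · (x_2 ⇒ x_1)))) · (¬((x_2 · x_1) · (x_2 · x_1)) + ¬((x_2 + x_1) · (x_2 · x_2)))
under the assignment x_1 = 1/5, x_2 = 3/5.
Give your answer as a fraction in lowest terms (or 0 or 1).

x_2 ⇒ x_1 = 3/5 ⇒ 1/5 = 3/5
¬x_2 = ¬3/5 = 2/5
x_1 · x_1 = 1/5 · 1/5 = 1/5
¬x_2 + (x_1 · x_1) = 2/5 + 1/5 = 2/5
(x_2 ⇒ x_1) ⇒ (¬x_2 + (x_1 · x_1)) = 3/5 ⇒ 2/5 = 4/5
x_1 ⇒ x_2 = 1/5 ⇒ 3/5 = 1
x_2 ⇒ (x_1 ⇒ x_2) = 3/5 ⇒ 1 = 1
¬x_1 = ¬1/5 = 4/5
¬x_1 = ¬1/5 = 4/5
¬x_1 ⇒ ¬x_1 = 4/5 ⇒ 4/5 = 1
x_2 ⇒ x_1 = 3/5 ⇒ 1/5 = 3/5
(¬x_1 ⇒ ¬x_1) · (x_2 ⇒ x_1) = 1 · 3/5 = 3/5
(x_2 ⇒ (x_1 ⇒ x_2)) · ((¬x_1 ⇒ ¬x_1) · (x_2 ⇒ x_1)) = 1 · 3/5 = 3/5
((x_2 ⇒ x_1) ⇒ (¬x_2 + (x_1 · x_1))) ⇒ ((x_2 ⇒ (x_1 ⇒ x_2)) · ((¬x_1 ⇒ ¬x_1) · (x_2 ⇒ x_1))) = 4/5 ⇒ 3/5 = 4/5
x_2 · x_1 = 3/5 · 1/5 = 1/5
x_2 · x_1 = 3/5 · 1/5 = 1/5
(x_2 · x_1) · (x_2 · x_1) = 1/5 · 1/5 = 1/5
¬((x_2 · x_1) · (x_2 · x_1)) = ¬1/5 = 4/5
x_2 + x_1 = 3/5 + 1/5 = 3/5
x_2 · x_2 = 3/5 · 3/5 = 3/5
(x_2 + x_1) · (x_2 · x_2) = 3/5 · 3/5 = 3/5
¬((x_2 + x_1) · (x_2 · x_2)) = ¬3/5 = 2/5
¬((x_2 · x_1) · (x_2 · x_1)) + ¬((x_2 + x_1) · (x_2 · x_2)) = 4/5 + 2/5 = 4/5
(((x_2 ⇒ x_1) ⇒ (¬x_2 + (x_1 · x_1))) ⇒ ((x_2 ⇒ (x_1 ⇒ x_2)) · ((¬x_1 ⇒ ¬x_1) · (x_2 ⇒ x_1)))) · (¬((x_2 · x_1) · (x_2 · x_1)) + ¬((x_2 + x_1) · (x_2 · x_2))) = 4/5 · 4/5 = 4/5

4/5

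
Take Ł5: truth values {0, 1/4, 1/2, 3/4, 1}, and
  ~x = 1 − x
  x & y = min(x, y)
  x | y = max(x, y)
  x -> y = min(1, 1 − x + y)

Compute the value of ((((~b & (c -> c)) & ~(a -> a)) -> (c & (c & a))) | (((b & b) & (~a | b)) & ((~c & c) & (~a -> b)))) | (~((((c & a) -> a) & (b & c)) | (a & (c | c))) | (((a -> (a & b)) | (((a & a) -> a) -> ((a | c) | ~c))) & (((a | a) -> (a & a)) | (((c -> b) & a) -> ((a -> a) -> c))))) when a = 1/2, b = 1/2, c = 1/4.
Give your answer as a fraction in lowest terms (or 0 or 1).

1

~b = ~1/2 = 1/2
c -> c = 1/4 -> 1/4 = 1
~b & (c -> c) = 1/2 & 1 = 1/2
a -> a = 1/2 -> 1/2 = 1
~(a -> a) = ~1 = 0
(~b & (c -> c)) & ~(a -> a) = 1/2 & 0 = 0
c & a = 1/4 & 1/2 = 1/4
c & (c & a) = 1/4 & 1/4 = 1/4
((~b & (c -> c)) & ~(a -> a)) -> (c & (c & a)) = 0 -> 1/4 = 1
b & b = 1/2 & 1/2 = 1/2
~a = ~1/2 = 1/2
~a | b = 1/2 | 1/2 = 1/2
(b & b) & (~a | b) = 1/2 & 1/2 = 1/2
~c = ~1/4 = 3/4
~c & c = 3/4 & 1/4 = 1/4
~a = ~1/2 = 1/2
~a -> b = 1/2 -> 1/2 = 1
(~c & c) & (~a -> b) = 1/4 & 1 = 1/4
((b & b) & (~a | b)) & ((~c & c) & (~a -> b)) = 1/2 & 1/4 = 1/4
(((~b & (c -> c)) & ~(a -> a)) -> (c & (c & a))) | (((b & b) & (~a | b)) & ((~c & c) & (~a -> b))) = 1 | 1/4 = 1
c & a = 1/4 & 1/2 = 1/4
(c & a) -> a = 1/4 -> 1/2 = 1
b & c = 1/2 & 1/4 = 1/4
((c & a) -> a) & (b & c) = 1 & 1/4 = 1/4
c | c = 1/4 | 1/4 = 1/4
a & (c | c) = 1/2 & 1/4 = 1/4
(((c & a) -> a) & (b & c)) | (a & (c | c)) = 1/4 | 1/4 = 1/4
~((((c & a) -> a) & (b & c)) | (a & (c | c))) = ~1/4 = 3/4
a & b = 1/2 & 1/2 = 1/2
a -> (a & b) = 1/2 -> 1/2 = 1
a & a = 1/2 & 1/2 = 1/2
(a & a) -> a = 1/2 -> 1/2 = 1
a | c = 1/2 | 1/4 = 1/2
~c = ~1/4 = 3/4
(a | c) | ~c = 1/2 | 3/4 = 3/4
((a & a) -> a) -> ((a | c) | ~c) = 1 -> 3/4 = 3/4
(a -> (a & b)) | (((a & a) -> a) -> ((a | c) | ~c)) = 1 | 3/4 = 1
a | a = 1/2 | 1/2 = 1/2
a & a = 1/2 & 1/2 = 1/2
(a | a) -> (a & a) = 1/2 -> 1/2 = 1
c -> b = 1/4 -> 1/2 = 1
(c -> b) & a = 1 & 1/2 = 1/2
a -> a = 1/2 -> 1/2 = 1
(a -> a) -> c = 1 -> 1/4 = 1/4
((c -> b) & a) -> ((a -> a) -> c) = 1/2 -> 1/4 = 3/4
((a | a) -> (a & a)) | (((c -> b) & a) -> ((a -> a) -> c)) = 1 | 3/4 = 1
((a -> (a & b)) | (((a & a) -> a) -> ((a | c) | ~c))) & (((a | a) -> (a & a)) | (((c -> b) & a) -> ((a -> a) -> c))) = 1 & 1 = 1
~((((c & a) -> a) & (b & c)) | (a & (c | c))) | (((a -> (a & b)) | (((a & a) -> a) -> ((a | c) | ~c))) & (((a | a) -> (a & a)) | (((c -> b) & a) -> ((a -> a) -> c)))) = 3/4 | 1 = 1
((((~b & (c -> c)) & ~(a -> a)) -> (c & (c & a))) | (((b & b) & (~a | b)) & ((~c & c) & (~a -> b)))) | (~((((c & a) -> a) & (b & c)) | (a & (c | c))) | (((a -> (a & b)) | (((a & a) -> a) -> ((a | c) | ~c))) & (((a | a) -> (a & a)) | (((c -> b) & a) -> ((a -> a) -> c))))) = 1 | 1 = 1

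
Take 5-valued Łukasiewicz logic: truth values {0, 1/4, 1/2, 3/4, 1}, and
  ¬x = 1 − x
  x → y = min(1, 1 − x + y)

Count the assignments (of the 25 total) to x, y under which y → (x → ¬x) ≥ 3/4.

value 1: 19 assignments (counts)
value 3/4: 2 assignments (counts)
value 1/2: 2 assignments
value 1/4: 1 assignment
value 0: 1 assignment
So 21 of the 25 assignments meet the threshold.

21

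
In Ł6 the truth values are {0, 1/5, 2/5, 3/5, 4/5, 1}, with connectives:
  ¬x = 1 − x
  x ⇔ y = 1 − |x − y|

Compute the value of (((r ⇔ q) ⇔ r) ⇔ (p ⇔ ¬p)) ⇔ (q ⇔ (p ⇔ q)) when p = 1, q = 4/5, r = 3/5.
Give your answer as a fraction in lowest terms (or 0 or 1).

r ⇔ q = 3/5 ⇔ 4/5 = 4/5
(r ⇔ q) ⇔ r = 4/5 ⇔ 3/5 = 4/5
¬p = ¬1 = 0
p ⇔ ¬p = 1 ⇔ 0 = 0
((r ⇔ q) ⇔ r) ⇔ (p ⇔ ¬p) = 4/5 ⇔ 0 = 1/5
p ⇔ q = 1 ⇔ 4/5 = 4/5
q ⇔ (p ⇔ q) = 4/5 ⇔ 4/5 = 1
(((r ⇔ q) ⇔ r) ⇔ (p ⇔ ¬p)) ⇔ (q ⇔ (p ⇔ q)) = 1/5 ⇔ 1 = 1/5

1/5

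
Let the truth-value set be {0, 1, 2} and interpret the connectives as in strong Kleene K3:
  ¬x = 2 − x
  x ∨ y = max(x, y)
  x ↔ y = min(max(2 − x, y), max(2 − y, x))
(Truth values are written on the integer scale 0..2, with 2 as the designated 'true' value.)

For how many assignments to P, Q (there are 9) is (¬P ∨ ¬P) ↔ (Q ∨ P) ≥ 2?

1

P = 0, Q = 0 ↦ 0  <
P = 0, Q = 1 ↦ 1  <
P = 0, Q = 2 ↦ 2  ≥
P = 1, Q = 0 ↦ 1  <
P = 1, Q = 1 ↦ 1  <
P = 1, Q = 2 ↦ 1  <
P = 2, Q = 0 ↦ 0  <
P = 2, Q = 1 ↦ 0  <
P = 2, Q = 2 ↦ 0  <
So 1 of the 9 assignments meets the threshold.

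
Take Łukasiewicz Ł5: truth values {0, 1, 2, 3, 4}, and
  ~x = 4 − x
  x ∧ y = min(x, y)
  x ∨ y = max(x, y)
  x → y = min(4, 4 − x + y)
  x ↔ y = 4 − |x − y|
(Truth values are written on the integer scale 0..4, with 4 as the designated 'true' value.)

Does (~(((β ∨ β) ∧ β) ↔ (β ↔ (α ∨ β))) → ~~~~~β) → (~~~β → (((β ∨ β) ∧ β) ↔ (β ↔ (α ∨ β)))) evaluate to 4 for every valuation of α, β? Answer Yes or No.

No

Counterexample: take α = 0, β = 0.
β ∨ β = 0 ∨ 0 = 0
(β ∨ β) ∧ β = 0 ∧ 0 = 0
α ∨ β = 0 ∨ 0 = 0
β ↔ (α ∨ β) = 0 ↔ 0 = 4
((β ∨ β) ∧ β) ↔ (β ↔ (α ∨ β)) = 0 ↔ 4 = 0
~(((β ∨ β) ∧ β) ↔ (β ↔ (α ∨ β))) = ~0 = 4
~β = ~0 = 4
~~β = ~4 = 0
~~~β = ~0 = 4
~~~~β = ~4 = 0
~~~~~β = ~0 = 4
~(((β ∨ β) ∧ β) ↔ (β ↔ (α ∨ β))) → ~~~~~β = 4 → 4 = 4
~β = ~0 = 4
~~β = ~4 = 0
~~~β = ~0 = 4
β ∨ β = 0 ∨ 0 = 0
(β ∨ β) ∧ β = 0 ∧ 0 = 0
α ∨ β = 0 ∨ 0 = 0
β ↔ (α ∨ β) = 0 ↔ 0 = 4
((β ∨ β) ∧ β) ↔ (β ↔ (α ∨ β)) = 0 ↔ 4 = 0
~~~β → (((β ∨ β) ∧ β) ↔ (β ↔ (α ∨ β))) = 4 → 0 = 0
(~(((β ∨ β) ∧ β) ↔ (β ↔ (α ∨ β))) → ~~~~~β) → (~~~β → (((β ∨ β) ∧ β) ↔ (β ↔ (α ∨ β)))) = 4 → 0 = 0
This gives 0 ≠ 4.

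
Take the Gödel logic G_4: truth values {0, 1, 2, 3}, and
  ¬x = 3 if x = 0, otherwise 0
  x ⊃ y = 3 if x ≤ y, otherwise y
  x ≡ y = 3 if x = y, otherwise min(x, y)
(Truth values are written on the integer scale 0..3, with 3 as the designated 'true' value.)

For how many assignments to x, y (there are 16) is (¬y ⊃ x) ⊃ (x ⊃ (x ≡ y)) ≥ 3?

x = 0, y = 0 ↦ 3  ≥
x = 0, y = 1 ↦ 3  ≥
x = 0, y = 2 ↦ 3  ≥
x = 0, y = 3 ↦ 3  ≥
x = 1, y = 0 ↦ 0  <
x = 1, y = 1 ↦ 3  ≥
x = 1, y = 2 ↦ 3  ≥
x = 1, y = 3 ↦ 3  ≥
x = 2, y = 0 ↦ 0  <
x = 2, y = 1 ↦ 1  <
x = 2, y = 2 ↦ 3  ≥
x = 2, y = 3 ↦ 3  ≥
x = 3, y = 0 ↦ 0  <
x = 3, y = 1 ↦ 1  <
x = 3, y = 2 ↦ 2  <
x = 3, y = 3 ↦ 3  ≥
So 10 of the 16 assignments meet the threshold.

10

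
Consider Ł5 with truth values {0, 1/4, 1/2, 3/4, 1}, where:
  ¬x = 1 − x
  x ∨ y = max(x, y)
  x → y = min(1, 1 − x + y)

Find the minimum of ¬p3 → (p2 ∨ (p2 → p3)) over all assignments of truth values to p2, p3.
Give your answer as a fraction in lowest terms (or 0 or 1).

Take p2 = 1/2, p3 = 0:
¬p3 = ¬0 = 1
p2 → p3 = 1/2 → 0 = 1/2
p2 ∨ (p2 → p3) = 1/2 ∨ 1/2 = 1/2
¬p3 → (p2 ∨ (p2 → p3)) = 1 → 1/2 = 1/2
No assignment yields a value below 1/2, so this is the minimum.

1/2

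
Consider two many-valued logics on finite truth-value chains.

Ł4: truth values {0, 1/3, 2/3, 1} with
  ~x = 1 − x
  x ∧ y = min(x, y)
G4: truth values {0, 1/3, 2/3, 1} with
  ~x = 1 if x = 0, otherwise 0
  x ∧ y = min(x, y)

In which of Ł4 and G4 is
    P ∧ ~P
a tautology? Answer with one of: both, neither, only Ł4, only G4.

neither

In Ł4: at P = 0 the value is 0 — not a tautology.
In G4: at P = 0 the value is 0 — not a tautology.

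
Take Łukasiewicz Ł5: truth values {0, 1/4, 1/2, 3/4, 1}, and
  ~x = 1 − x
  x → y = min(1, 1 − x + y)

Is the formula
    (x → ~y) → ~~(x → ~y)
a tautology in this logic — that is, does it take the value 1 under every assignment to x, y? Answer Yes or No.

At x = 3/4, y = 3/4, for instance:
~y = ~3/4 = 1/4
x → ~y = 3/4 → 1/4 = 1/2
~(x → ~y) = ~1/2 = 1/2
~~(x → ~y) = ~1/2 = 1/2
(x → ~y) → ~~(x → ~y) = 1/2 → 1/2 = 1
and checking the remaining 24 assignments likewise gives ≥ 1 in every case.

Yes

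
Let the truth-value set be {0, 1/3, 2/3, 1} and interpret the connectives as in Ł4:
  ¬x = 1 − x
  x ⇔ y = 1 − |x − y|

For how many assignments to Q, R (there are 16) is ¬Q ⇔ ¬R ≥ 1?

4

Q = 0, R = 0 ↦ 1  ≥
Q = 0, R = 1/3 ↦ 2/3  <
Q = 0, R = 2/3 ↦ 1/3  <
Q = 0, R = 1 ↦ 0  <
Q = 1/3, R = 0 ↦ 2/3  <
Q = 1/3, R = 1/3 ↦ 1  ≥
Q = 1/3, R = 2/3 ↦ 2/3  <
Q = 1/3, R = 1 ↦ 1/3  <
Q = 2/3, R = 0 ↦ 1/3  <
Q = 2/3, R = 1/3 ↦ 2/3  <
Q = 2/3, R = 2/3 ↦ 1  ≥
Q = 2/3, R = 1 ↦ 2/3  <
Q = 1, R = 0 ↦ 0  <
Q = 1, R = 1/3 ↦ 1/3  <
Q = 1, R = 2/3 ↦ 2/3  <
Q = 1, R = 1 ↦ 1  ≥
So 4 of the 16 assignments meet the threshold.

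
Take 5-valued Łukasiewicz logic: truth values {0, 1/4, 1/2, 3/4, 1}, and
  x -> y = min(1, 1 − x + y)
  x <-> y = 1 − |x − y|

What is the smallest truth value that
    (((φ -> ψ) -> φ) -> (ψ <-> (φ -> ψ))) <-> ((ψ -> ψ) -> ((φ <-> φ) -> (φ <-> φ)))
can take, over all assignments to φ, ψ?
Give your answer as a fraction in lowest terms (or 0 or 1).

Take φ = 1/2, ψ = 0:
φ -> ψ = 1/2 -> 0 = 1/2
(φ -> ψ) -> φ = 1/2 -> 1/2 = 1
φ -> ψ = 1/2 -> 0 = 1/2
ψ <-> (φ -> ψ) = 0 <-> 1/2 = 1/2
((φ -> ψ) -> φ) -> (ψ <-> (φ -> ψ)) = 1 -> 1/2 = 1/2
ψ -> ψ = 0 -> 0 = 1
φ <-> φ = 1/2 <-> 1/2 = 1
φ <-> φ = 1/2 <-> 1/2 = 1
(φ <-> φ) -> (φ <-> φ) = 1 -> 1 = 1
(ψ -> ψ) -> ((φ <-> φ) -> (φ <-> φ)) = 1 -> 1 = 1
(((φ -> ψ) -> φ) -> (ψ <-> (φ -> ψ))) <-> ((ψ -> ψ) -> ((φ <-> φ) -> (φ <-> φ))) = 1/2 <-> 1 = 1/2
No assignment yields a value below 1/2, so this is the minimum.

1/2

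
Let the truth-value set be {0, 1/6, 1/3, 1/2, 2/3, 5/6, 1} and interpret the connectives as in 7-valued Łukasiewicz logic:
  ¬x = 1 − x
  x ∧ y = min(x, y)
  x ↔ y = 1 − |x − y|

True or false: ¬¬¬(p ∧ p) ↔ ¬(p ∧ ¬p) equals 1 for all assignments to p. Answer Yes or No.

No

Counterexample: take p = 2/3.
p ∧ p = 2/3 ∧ 2/3 = 2/3
¬(p ∧ p) = ¬2/3 = 1/3
¬¬(p ∧ p) = ¬1/3 = 2/3
¬¬¬(p ∧ p) = ¬2/3 = 1/3
¬p = ¬2/3 = 1/3
p ∧ ¬p = 2/3 ∧ 1/3 = 1/3
¬(p ∧ ¬p) = ¬1/3 = 2/3
¬¬¬(p ∧ p) ↔ ¬(p ∧ ¬p) = 1/3 ↔ 2/3 = 2/3
This gives 2/3 ≠ 1.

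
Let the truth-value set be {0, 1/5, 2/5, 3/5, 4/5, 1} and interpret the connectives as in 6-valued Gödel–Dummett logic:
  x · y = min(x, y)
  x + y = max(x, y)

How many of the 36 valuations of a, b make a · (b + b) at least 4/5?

4

value 1: 1 assignment (counts)
value 4/5: 3 assignments (counts)
value 3/5: 5 assignments
value 2/5: 7 assignments
value 1/5: 9 assignments
value 0: 11 assignments
So 4 of the 36 assignments meet the threshold.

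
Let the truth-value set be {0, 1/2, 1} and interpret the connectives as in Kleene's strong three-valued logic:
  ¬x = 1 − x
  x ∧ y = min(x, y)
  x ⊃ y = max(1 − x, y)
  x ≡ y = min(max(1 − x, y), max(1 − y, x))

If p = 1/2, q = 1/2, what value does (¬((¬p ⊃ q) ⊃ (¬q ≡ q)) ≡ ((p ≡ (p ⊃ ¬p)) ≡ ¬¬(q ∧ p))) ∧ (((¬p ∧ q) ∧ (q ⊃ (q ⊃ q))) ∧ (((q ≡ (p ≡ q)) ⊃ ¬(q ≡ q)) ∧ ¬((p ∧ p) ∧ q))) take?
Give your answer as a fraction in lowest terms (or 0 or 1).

¬p = ¬1/2 = 1/2
¬p ⊃ q = 1/2 ⊃ 1/2 = 1/2
¬q = ¬1/2 = 1/2
¬q ≡ q = 1/2 ≡ 1/2 = 1/2
(¬p ⊃ q) ⊃ (¬q ≡ q) = 1/2 ⊃ 1/2 = 1/2
¬((¬p ⊃ q) ⊃ (¬q ≡ q)) = ¬1/2 = 1/2
¬p = ¬1/2 = 1/2
p ⊃ ¬p = 1/2 ⊃ 1/2 = 1/2
p ≡ (p ⊃ ¬p) = 1/2 ≡ 1/2 = 1/2
q ∧ p = 1/2 ∧ 1/2 = 1/2
¬(q ∧ p) = ¬1/2 = 1/2
¬¬(q ∧ p) = ¬1/2 = 1/2
(p ≡ (p ⊃ ¬p)) ≡ ¬¬(q ∧ p) = 1/2 ≡ 1/2 = 1/2
¬((¬p ⊃ q) ⊃ (¬q ≡ q)) ≡ ((p ≡ (p ⊃ ¬p)) ≡ ¬¬(q ∧ p)) = 1/2 ≡ 1/2 = 1/2
¬p = ¬1/2 = 1/2
¬p ∧ q = 1/2 ∧ 1/2 = 1/2
q ⊃ q = 1/2 ⊃ 1/2 = 1/2
q ⊃ (q ⊃ q) = 1/2 ⊃ 1/2 = 1/2
(¬p ∧ q) ∧ (q ⊃ (q ⊃ q)) = 1/2 ∧ 1/2 = 1/2
p ≡ q = 1/2 ≡ 1/2 = 1/2
q ≡ (p ≡ q) = 1/2 ≡ 1/2 = 1/2
q ≡ q = 1/2 ≡ 1/2 = 1/2
¬(q ≡ q) = ¬1/2 = 1/2
(q ≡ (p ≡ q)) ⊃ ¬(q ≡ q) = 1/2 ⊃ 1/2 = 1/2
p ∧ p = 1/2 ∧ 1/2 = 1/2
(p ∧ p) ∧ q = 1/2 ∧ 1/2 = 1/2
¬((p ∧ p) ∧ q) = ¬1/2 = 1/2
((q ≡ (p ≡ q)) ⊃ ¬(q ≡ q)) ∧ ¬((p ∧ p) ∧ q) = 1/2 ∧ 1/2 = 1/2
((¬p ∧ q) ∧ (q ⊃ (q ⊃ q))) ∧ (((q ≡ (p ≡ q)) ⊃ ¬(q ≡ q)) ∧ ¬((p ∧ p) ∧ q)) = 1/2 ∧ 1/2 = 1/2
(¬((¬p ⊃ q) ⊃ (¬q ≡ q)) ≡ ((p ≡ (p ⊃ ¬p)) ≡ ¬¬(q ∧ p))) ∧ (((¬p ∧ q) ∧ (q ⊃ (q ⊃ q))) ∧ (((q ≡ (p ≡ q)) ⊃ ¬(q ≡ q)) ∧ ¬((p ∧ p) ∧ q))) = 1/2 ∧ 1/2 = 1/2

1/2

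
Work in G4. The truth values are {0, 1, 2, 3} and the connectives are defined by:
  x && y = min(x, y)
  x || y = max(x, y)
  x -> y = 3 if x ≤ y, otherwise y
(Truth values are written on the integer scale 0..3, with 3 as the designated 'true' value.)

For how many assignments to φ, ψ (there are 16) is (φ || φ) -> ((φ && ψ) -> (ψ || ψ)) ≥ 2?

16

φ = 0, ψ = 0 ↦ 3  ≥
φ = 0, ψ = 1 ↦ 3  ≥
φ = 0, ψ = 2 ↦ 3  ≥
φ = 0, ψ = 3 ↦ 3  ≥
φ = 1, ψ = 0 ↦ 3  ≥
φ = 1, ψ = 1 ↦ 3  ≥
φ = 1, ψ = 2 ↦ 3  ≥
φ = 1, ψ = 3 ↦ 3  ≥
φ = 2, ψ = 0 ↦ 3  ≥
φ = 2, ψ = 1 ↦ 3  ≥
φ = 2, ψ = 2 ↦ 3  ≥
φ = 2, ψ = 3 ↦ 3  ≥
φ = 3, ψ = 0 ↦ 3  ≥
φ = 3, ψ = 1 ↦ 3  ≥
φ = 3, ψ = 2 ↦ 3  ≥
φ = 3, ψ = 3 ↦ 3  ≥
So 16 of the 16 assignments meet the threshold.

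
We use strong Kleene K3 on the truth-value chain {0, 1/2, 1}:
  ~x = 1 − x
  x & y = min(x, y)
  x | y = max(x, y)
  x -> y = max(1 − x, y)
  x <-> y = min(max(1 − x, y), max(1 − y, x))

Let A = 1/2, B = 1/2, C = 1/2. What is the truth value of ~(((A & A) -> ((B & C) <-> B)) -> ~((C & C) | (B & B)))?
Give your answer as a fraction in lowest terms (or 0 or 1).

1/2

A & A = 1/2 & 1/2 = 1/2
B & C = 1/2 & 1/2 = 1/2
(B & C) <-> B = 1/2 <-> 1/2 = 1/2
(A & A) -> ((B & C) <-> B) = 1/2 -> 1/2 = 1/2
C & C = 1/2 & 1/2 = 1/2
B & B = 1/2 & 1/2 = 1/2
(C & C) | (B & B) = 1/2 | 1/2 = 1/2
~((C & C) | (B & B)) = ~1/2 = 1/2
((A & A) -> ((B & C) <-> B)) -> ~((C & C) | (B & B)) = 1/2 -> 1/2 = 1/2
~(((A & A) -> ((B & C) <-> B)) -> ~((C & C) | (B & B))) = ~1/2 = 1/2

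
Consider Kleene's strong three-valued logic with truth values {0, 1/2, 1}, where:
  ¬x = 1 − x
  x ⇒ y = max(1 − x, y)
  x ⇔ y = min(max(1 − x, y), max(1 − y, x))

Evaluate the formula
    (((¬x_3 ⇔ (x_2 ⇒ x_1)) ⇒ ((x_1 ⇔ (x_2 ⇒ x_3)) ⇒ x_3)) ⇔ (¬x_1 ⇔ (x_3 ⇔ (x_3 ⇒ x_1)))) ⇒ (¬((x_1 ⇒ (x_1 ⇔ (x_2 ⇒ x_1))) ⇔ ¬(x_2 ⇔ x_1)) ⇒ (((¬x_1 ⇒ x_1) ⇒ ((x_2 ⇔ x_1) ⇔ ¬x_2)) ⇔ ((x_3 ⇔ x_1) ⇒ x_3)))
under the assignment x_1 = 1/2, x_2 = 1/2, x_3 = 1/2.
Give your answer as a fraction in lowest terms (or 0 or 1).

¬x_3 = ¬1/2 = 1/2
x_2 ⇒ x_1 = 1/2 ⇒ 1/2 = 1/2
¬x_3 ⇔ (x_2 ⇒ x_1) = 1/2 ⇔ 1/2 = 1/2
x_2 ⇒ x_3 = 1/2 ⇒ 1/2 = 1/2
x_1 ⇔ (x_2 ⇒ x_3) = 1/2 ⇔ 1/2 = 1/2
(x_1 ⇔ (x_2 ⇒ x_3)) ⇒ x_3 = 1/2 ⇒ 1/2 = 1/2
(¬x_3 ⇔ (x_2 ⇒ x_1)) ⇒ ((x_1 ⇔ (x_2 ⇒ x_3)) ⇒ x_3) = 1/2 ⇒ 1/2 = 1/2
¬x_1 = ¬1/2 = 1/2
x_3 ⇒ x_1 = 1/2 ⇒ 1/2 = 1/2
x_3 ⇔ (x_3 ⇒ x_1) = 1/2 ⇔ 1/2 = 1/2
¬x_1 ⇔ (x_3 ⇔ (x_3 ⇒ x_1)) = 1/2 ⇔ 1/2 = 1/2
((¬x_3 ⇔ (x_2 ⇒ x_1)) ⇒ ((x_1 ⇔ (x_2 ⇒ x_3)) ⇒ x_3)) ⇔ (¬x_1 ⇔ (x_3 ⇔ (x_3 ⇒ x_1))) = 1/2 ⇔ 1/2 = 1/2
x_2 ⇒ x_1 = 1/2 ⇒ 1/2 = 1/2
x_1 ⇔ (x_2 ⇒ x_1) = 1/2 ⇔ 1/2 = 1/2
x_1 ⇒ (x_1 ⇔ (x_2 ⇒ x_1)) = 1/2 ⇒ 1/2 = 1/2
x_2 ⇔ x_1 = 1/2 ⇔ 1/2 = 1/2
¬(x_2 ⇔ x_1) = ¬1/2 = 1/2
(x_1 ⇒ (x_1 ⇔ (x_2 ⇒ x_1))) ⇔ ¬(x_2 ⇔ x_1) = 1/2 ⇔ 1/2 = 1/2
¬((x_1 ⇒ (x_1 ⇔ (x_2 ⇒ x_1))) ⇔ ¬(x_2 ⇔ x_1)) = ¬1/2 = 1/2
¬x_1 = ¬1/2 = 1/2
¬x_1 ⇒ x_1 = 1/2 ⇒ 1/2 = 1/2
x_2 ⇔ x_1 = 1/2 ⇔ 1/2 = 1/2
¬x_2 = ¬1/2 = 1/2
(x_2 ⇔ x_1) ⇔ ¬x_2 = 1/2 ⇔ 1/2 = 1/2
(¬x_1 ⇒ x_1) ⇒ ((x_2 ⇔ x_1) ⇔ ¬x_2) = 1/2 ⇒ 1/2 = 1/2
x_3 ⇔ x_1 = 1/2 ⇔ 1/2 = 1/2
(x_3 ⇔ x_1) ⇒ x_3 = 1/2 ⇒ 1/2 = 1/2
((¬x_1 ⇒ x_1) ⇒ ((x_2 ⇔ x_1) ⇔ ¬x_2)) ⇔ ((x_3 ⇔ x_1) ⇒ x_3) = 1/2 ⇔ 1/2 = 1/2
¬((x_1 ⇒ (x_1 ⇔ (x_2 ⇒ x_1))) ⇔ ¬(x_2 ⇔ x_1)) ⇒ (((¬x_1 ⇒ x_1) ⇒ ((x_2 ⇔ x_1) ⇔ ¬x_2)) ⇔ ((x_3 ⇔ x_1) ⇒ x_3)) = 1/2 ⇒ 1/2 = 1/2
(((¬x_3 ⇔ (x_2 ⇒ x_1)) ⇒ ((x_1 ⇔ (x_2 ⇒ x_3)) ⇒ x_3)) ⇔ (¬x_1 ⇔ (x_3 ⇔ (x_3 ⇒ x_1)))) ⇒ (¬((x_1 ⇒ (x_1 ⇔ (x_2 ⇒ x_1))) ⇔ ¬(x_2 ⇔ x_1)) ⇒ (((¬x_1 ⇒ x_1) ⇒ ((x_2 ⇔ x_1) ⇔ ¬x_2)) ⇔ ((x_3 ⇔ x_1) ⇒ x_3))) = 1/2 ⇒ 1/2 = 1/2

1/2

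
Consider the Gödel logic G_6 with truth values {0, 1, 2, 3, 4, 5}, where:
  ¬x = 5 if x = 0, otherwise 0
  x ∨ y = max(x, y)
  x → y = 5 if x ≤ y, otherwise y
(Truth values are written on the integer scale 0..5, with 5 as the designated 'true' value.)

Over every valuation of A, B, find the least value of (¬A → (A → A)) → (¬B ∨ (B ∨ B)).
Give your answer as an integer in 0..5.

Take A = 0, B = 1:
¬A = ¬0 = 5
A → A = 0 → 0 = 5
¬A → (A → A) = 5 → 5 = 5
¬B = ¬1 = 0
B ∨ B = 1 ∨ 1 = 1
¬B ∨ (B ∨ B) = 0 ∨ 1 = 1
(¬A → (A → A)) → (¬B ∨ (B ∨ B)) = 5 → 1 = 1
No assignment yields a value below 1, so this is the minimum.

1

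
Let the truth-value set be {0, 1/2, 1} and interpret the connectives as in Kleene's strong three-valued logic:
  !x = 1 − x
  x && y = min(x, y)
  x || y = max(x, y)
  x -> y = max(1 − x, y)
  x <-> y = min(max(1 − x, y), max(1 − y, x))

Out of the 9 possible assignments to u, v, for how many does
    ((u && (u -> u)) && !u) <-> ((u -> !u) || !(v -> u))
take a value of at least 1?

3

u = 0, v = 0 ↦ 0  <
u = 0, v = 1/2 ↦ 0  <
u = 0, v = 1 ↦ 0  <
u = 1/2, v = 0 ↦ 1/2  <
u = 1/2, v = 1/2 ↦ 1/2  <
u = 1/2, v = 1 ↦ 1/2  <
u = 1, v = 0 ↦ 1  ≥
u = 1, v = 1/2 ↦ 1  ≥
u = 1, v = 1 ↦ 1  ≥
So 3 of the 9 assignments meet the threshold.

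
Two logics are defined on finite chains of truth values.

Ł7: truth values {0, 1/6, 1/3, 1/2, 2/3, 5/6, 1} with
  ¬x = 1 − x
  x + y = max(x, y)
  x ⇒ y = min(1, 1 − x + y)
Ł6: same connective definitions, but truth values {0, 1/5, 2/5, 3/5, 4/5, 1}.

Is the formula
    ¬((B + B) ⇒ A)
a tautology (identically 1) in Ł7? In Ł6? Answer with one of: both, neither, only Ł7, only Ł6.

neither

In Ł7: at A = 0, B = 0 the value is 0 — not a tautology.
In Ł6: at A = 0, B = 0 the value is 0 — not a tautology.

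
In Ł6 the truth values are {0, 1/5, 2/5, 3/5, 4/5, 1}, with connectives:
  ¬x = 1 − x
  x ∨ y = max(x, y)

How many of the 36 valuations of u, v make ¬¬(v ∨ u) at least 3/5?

27

value 1: 11 assignments (counts)
value 4/5: 9 assignments (counts)
value 3/5: 7 assignments (counts)
value 2/5: 5 assignments
value 1/5: 3 assignments
value 0: 1 assignment
So 27 of the 36 assignments meet the threshold.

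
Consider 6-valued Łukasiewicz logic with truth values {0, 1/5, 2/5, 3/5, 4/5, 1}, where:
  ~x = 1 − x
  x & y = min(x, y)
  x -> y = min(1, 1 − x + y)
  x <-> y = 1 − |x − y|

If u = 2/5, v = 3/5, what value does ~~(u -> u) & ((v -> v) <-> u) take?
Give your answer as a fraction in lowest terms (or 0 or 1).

u -> u = 2/5 -> 2/5 = 1
~(u -> u) = ~1 = 0
~~(u -> u) = ~0 = 1
v -> v = 3/5 -> 3/5 = 1
(v -> v) <-> u = 1 <-> 2/5 = 2/5
~~(u -> u) & ((v -> v) <-> u) = 1 & 2/5 = 2/5

2/5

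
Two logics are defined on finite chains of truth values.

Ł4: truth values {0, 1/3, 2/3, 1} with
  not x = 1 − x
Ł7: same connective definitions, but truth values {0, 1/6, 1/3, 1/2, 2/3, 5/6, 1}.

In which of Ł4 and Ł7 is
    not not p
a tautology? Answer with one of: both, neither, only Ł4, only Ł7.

In Ł4: at p = 0 the value is 0 — not a tautology.
In Ł7: at p = 0 the value is 0 — not a tautology.

neither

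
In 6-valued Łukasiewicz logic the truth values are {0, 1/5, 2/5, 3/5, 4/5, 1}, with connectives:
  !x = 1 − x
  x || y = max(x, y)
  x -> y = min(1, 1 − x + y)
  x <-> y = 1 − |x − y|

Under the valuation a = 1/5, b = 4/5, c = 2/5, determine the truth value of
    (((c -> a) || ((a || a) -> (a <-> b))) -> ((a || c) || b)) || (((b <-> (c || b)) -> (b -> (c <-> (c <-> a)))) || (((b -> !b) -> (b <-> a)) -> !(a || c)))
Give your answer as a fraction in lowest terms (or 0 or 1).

4/5

c -> a = 2/5 -> 1/5 = 4/5
a || a = 1/5 || 1/5 = 1/5
a <-> b = 1/5 <-> 4/5 = 2/5
(a || a) -> (a <-> b) = 1/5 -> 2/5 = 1
(c -> a) || ((a || a) -> (a <-> b)) = 4/5 || 1 = 1
a || c = 1/5 || 2/5 = 2/5
(a || c) || b = 2/5 || 4/5 = 4/5
((c -> a) || ((a || a) -> (a <-> b))) -> ((a || c) || b) = 1 -> 4/5 = 4/5
c || b = 2/5 || 4/5 = 4/5
b <-> (c || b) = 4/5 <-> 4/5 = 1
c <-> a = 2/5 <-> 1/5 = 4/5
c <-> (c <-> a) = 2/5 <-> 4/5 = 3/5
b -> (c <-> (c <-> a)) = 4/5 -> 3/5 = 4/5
(b <-> (c || b)) -> (b -> (c <-> (c <-> a))) = 1 -> 4/5 = 4/5
!b = !4/5 = 1/5
b -> !b = 4/5 -> 1/5 = 2/5
b <-> a = 4/5 <-> 1/5 = 2/5
(b -> !b) -> (b <-> a) = 2/5 -> 2/5 = 1
a || c = 1/5 || 2/5 = 2/5
!(a || c) = !2/5 = 3/5
((b -> !b) -> (b <-> a)) -> !(a || c) = 1 -> 3/5 = 3/5
((b <-> (c || b)) -> (b -> (c <-> (c <-> a)))) || (((b -> !b) -> (b <-> a)) -> !(a || c)) = 4/5 || 3/5 = 4/5
(((c -> a) || ((a || a) -> (a <-> b))) -> ((a || c) || b)) || (((b <-> (c || b)) -> (b -> (c <-> (c <-> a)))) || (((b -> !b) -> (b <-> a)) -> !(a || c))) = 4/5 || 4/5 = 4/5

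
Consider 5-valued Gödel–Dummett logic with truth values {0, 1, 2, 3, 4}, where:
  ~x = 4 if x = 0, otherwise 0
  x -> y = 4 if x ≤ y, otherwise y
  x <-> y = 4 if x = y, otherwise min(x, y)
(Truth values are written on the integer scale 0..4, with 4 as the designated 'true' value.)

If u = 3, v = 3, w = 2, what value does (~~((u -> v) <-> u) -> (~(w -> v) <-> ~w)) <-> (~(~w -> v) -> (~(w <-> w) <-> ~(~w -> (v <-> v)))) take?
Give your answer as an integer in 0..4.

4

u -> v = 3 -> 3 = 4
(u -> v) <-> u = 4 <-> 3 = 3
~((u -> v) <-> u) = ~3 = 0
~~((u -> v) <-> u) = ~0 = 4
w -> v = 2 -> 3 = 4
~(w -> v) = ~4 = 0
~w = ~2 = 0
~(w -> v) <-> ~w = 0 <-> 0 = 4
~~((u -> v) <-> u) -> (~(w -> v) <-> ~w) = 4 -> 4 = 4
~w = ~2 = 0
~w -> v = 0 -> 3 = 4
~(~w -> v) = ~4 = 0
w <-> w = 2 <-> 2 = 4
~(w <-> w) = ~4 = 0
~w = ~2 = 0
v <-> v = 3 <-> 3 = 4
~w -> (v <-> v) = 0 -> 4 = 4
~(~w -> (v <-> v)) = ~4 = 0
~(w <-> w) <-> ~(~w -> (v <-> v)) = 0 <-> 0 = 4
~(~w -> v) -> (~(w <-> w) <-> ~(~w -> (v <-> v))) = 0 -> 4 = 4
(~~((u -> v) <-> u) -> (~(w -> v) <-> ~w)) <-> (~(~w -> v) -> (~(w <-> w) <-> ~(~w -> (v <-> v)))) = 4 <-> 4 = 4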